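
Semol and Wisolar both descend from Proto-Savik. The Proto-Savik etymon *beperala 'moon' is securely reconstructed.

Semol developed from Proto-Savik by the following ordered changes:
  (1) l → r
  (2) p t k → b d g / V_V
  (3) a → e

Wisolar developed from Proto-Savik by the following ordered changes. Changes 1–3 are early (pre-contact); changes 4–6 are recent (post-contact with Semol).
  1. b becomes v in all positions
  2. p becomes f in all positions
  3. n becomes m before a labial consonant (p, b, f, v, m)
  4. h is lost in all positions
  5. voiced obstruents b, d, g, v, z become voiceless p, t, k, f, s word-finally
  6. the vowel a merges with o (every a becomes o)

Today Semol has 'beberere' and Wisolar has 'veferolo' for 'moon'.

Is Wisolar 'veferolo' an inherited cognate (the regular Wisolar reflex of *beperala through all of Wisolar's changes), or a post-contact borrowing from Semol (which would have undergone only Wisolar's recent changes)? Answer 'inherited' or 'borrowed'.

If inherited, *beperala would pass through all of Wisolar's changes:
Wisolar: *beperala > veperala > veferala > veferolo  (by unconditioned shift, unconditioned shift, vowel merger)
If borrowed from Semol 'beberere' after the early changes, it would undergo only the recent ones:
  rule 4 (h-loss): no change (beberere)
  rule 5 (final devoicing): no change (beberere)
  rule 6 (vowel merger): no change (beberere)
  ⇒ as a loan: beberere
Wisolar 'veferolo' matches the inherited outcome exactly, so it is an inherited cognate, not a loan.

inherited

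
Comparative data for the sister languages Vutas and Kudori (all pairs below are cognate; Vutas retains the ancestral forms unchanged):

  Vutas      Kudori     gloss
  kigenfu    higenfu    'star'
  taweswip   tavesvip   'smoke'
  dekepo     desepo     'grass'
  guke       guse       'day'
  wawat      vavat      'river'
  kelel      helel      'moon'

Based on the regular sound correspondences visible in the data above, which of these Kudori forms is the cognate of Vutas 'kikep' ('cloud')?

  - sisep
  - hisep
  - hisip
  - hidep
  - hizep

kigenfu ~ higenfu — Vutas k corresponds to Kudori h word-initially before a front vowel.
dekepo ~ desepo, guke ~ guse — Vutas k corresponds to Kudori s between vowels (before a front vowel).
Applying these to Vutas 'kikep':
  kikep → hikep   (k→h word-initially before a front vowel)
  hikep → hisep   (k→s between vowels (before a front vowel))
So the Kudori cognate is 'hisep'.

hisep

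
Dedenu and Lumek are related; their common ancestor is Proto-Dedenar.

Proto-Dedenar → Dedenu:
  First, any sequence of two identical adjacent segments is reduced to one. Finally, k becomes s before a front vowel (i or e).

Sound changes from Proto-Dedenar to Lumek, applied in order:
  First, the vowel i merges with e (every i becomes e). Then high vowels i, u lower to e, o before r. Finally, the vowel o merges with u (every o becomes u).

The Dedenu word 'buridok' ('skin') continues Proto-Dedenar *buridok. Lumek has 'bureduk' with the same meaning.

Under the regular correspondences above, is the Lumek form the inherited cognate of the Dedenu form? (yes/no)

yes

Derive the expected Lumek reflex of *buridok:
Lumek: start from *buridok.
  rule 1 (vowel merger): buridok → buredok
  rule 2 (pre-rhotic lowering): buredok → boredok
  rule 3 (vowel merger): boredok → bureduk
  ⇒ Lumek bureduk
Lumek 'bureduk' matches the regular reflex exactly, so the pair is cognate.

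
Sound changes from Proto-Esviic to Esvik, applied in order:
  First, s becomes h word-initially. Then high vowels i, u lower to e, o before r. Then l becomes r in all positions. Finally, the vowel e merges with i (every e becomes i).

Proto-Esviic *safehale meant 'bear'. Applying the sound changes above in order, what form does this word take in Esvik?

Esvik: *safehale
  safehale → hafehale   [debuccalisation]
  hafehale (rule 2 does not apply)
  hafehale → hafehare   [unconditioned shift]
  hafehare → hafihari   [vowel merger]
  giving Esvik hafihari.

hafihari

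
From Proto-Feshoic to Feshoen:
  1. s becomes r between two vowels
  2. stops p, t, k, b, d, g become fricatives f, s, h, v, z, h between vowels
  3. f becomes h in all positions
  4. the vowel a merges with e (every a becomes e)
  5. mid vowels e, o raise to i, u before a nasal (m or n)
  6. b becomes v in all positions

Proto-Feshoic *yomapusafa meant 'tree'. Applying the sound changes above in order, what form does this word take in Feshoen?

yumehurehe

Feshoen: *yomapusafa > yomapurafa > yomafurafa > yomahuraha > yomehurehe > yumehurehe  (by rhotacism, intervocalic lenition, unconditioned shift, vowel merger, pre-nasal raising)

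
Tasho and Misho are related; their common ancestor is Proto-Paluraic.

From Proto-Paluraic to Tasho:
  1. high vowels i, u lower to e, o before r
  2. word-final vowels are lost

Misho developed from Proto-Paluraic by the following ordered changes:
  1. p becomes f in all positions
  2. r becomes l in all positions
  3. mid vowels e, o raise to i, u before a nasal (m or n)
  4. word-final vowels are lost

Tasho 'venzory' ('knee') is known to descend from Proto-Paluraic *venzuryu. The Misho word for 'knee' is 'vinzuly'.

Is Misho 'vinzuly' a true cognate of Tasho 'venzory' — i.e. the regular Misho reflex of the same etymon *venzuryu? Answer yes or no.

yes

Derive the expected Misho reflex of *venzuryu:
Misho: *venzuryu > venzulyu > vinzulyu > vinzuly  (by unconditioned shift, pre-nasal raising, apocope)
Misho 'vinzuly' matches the regular reflex exactly, so the pair is cognate.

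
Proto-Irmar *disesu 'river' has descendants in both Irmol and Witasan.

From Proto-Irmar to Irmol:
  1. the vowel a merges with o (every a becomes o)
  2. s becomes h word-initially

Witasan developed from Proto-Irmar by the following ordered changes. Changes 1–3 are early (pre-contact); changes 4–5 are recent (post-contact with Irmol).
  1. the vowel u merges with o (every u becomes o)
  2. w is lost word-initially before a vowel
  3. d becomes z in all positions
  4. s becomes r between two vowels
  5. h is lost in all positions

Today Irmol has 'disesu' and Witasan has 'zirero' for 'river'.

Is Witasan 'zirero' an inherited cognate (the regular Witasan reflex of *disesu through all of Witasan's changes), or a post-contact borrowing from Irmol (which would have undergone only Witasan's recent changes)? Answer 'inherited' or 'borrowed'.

If inherited, *disesu would pass through all of Witasan's changes:
Witasan: *disesu
  disesu → diseso   [vowel merger]
  diseso (rule 2 does not apply)
  diseso → ziseso   [unconditioned shift]
  ziseso → zirero   [rhotacism]
  zirero (rule 5 does not apply)
  giving Witasan zirero.
If borrowed from Irmol 'disesu' after the early changes, it would undergo only the recent ones:
  rule 4 (rhotacism): disesu → direru
  rule 5 (h-loss): no change (direru)
  ⇒ as a loan: direru
Witasan 'zirero' matches the inherited outcome exactly, so it is an inherited cognate, not a loan.

inherited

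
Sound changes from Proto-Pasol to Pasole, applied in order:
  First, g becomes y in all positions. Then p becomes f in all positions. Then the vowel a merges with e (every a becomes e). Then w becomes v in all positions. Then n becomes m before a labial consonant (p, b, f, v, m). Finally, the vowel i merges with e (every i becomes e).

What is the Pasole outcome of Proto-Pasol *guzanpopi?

yuzemfofe

Pasole: *guzanpopi
  guzanpopi → yuzanpopi   [unconditioned shift]
  yuzanpopi → yuzanfofi   [unconditioned shift]
  yuzanfofi → yuzenfofi   [vowel merger]
  yuzenfofi (rule 4 does not apply)
  yuzenfofi → yuzemfofi   [nasal place assimilation]
  yuzemfofi → yuzemfofe   [vowel merger]
  giving Pasole yuzemfofe.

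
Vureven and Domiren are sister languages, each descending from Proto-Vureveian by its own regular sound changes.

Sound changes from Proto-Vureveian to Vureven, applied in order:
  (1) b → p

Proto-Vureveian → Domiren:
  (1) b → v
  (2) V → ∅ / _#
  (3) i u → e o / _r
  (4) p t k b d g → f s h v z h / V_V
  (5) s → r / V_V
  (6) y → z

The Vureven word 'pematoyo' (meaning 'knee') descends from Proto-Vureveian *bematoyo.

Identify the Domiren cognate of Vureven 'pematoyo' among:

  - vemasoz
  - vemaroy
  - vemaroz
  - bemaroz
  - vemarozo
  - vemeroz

Domiren: start from *bematoyo.
  rule 1 (unconditioned shift): bematoyo → vematoyo
  rule 2 (apocope): vematoyo → vematoy
  rule 3: no change — vematoy
  rule 4 (intervocalic lenition): vematoy → vemasoy
  rule 5 (rhotacism): vemasoy → vemaroy
  rule 6 (unconditioned shift): vemaroy → vemaroz
  ⇒ Domiren vemaroz
The other candidates each miss or misapply at least one Domiren change.

vemaroz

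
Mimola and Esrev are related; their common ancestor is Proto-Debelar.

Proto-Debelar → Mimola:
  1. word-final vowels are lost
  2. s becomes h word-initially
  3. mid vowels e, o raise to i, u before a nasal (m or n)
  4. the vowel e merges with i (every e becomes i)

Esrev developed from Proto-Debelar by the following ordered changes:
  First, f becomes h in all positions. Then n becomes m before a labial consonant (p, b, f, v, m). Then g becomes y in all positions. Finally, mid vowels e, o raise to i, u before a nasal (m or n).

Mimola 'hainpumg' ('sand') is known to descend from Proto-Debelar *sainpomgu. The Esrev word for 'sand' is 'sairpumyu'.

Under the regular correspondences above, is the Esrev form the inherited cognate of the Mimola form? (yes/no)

Derive the expected Esrev reflex of *sainpomgu:
Esrev: *sainpomgu
  sainpomgu (rule 1 does not apply)
  sainpomgu → saimpomgu   [nasal place assimilation]
  saimpomgu → saimpomyu   [unconditioned shift]
  saimpomyu → saimpumyu   [pre-nasal raising]
  giving Esrev saimpumyu.
The regular Esrev reflex would be 'saimpumyu', but the attested form is 'sairpumyu'. The correspondence is irregular, so they are not cognates (the Esrev form has a different source).

no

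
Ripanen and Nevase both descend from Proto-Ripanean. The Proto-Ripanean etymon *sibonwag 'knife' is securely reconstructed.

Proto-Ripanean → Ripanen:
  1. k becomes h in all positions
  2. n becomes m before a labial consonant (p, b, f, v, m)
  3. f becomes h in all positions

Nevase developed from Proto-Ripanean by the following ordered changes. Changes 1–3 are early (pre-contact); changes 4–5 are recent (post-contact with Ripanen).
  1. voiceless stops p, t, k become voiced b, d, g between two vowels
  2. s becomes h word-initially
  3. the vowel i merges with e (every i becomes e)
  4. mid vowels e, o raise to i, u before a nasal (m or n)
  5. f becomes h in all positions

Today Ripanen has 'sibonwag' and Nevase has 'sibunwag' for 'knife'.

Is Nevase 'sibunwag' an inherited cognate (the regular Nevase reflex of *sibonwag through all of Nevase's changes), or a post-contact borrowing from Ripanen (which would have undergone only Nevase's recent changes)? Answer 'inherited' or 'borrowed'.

If inherited, *sibonwag would pass through all of Nevase's changes:
Nevase: *sibonwag
  sibonwag (rule 1 does not apply)
  sibonwag → hibonwag   [debuccalisation]
  hibonwag → hebonwag   [vowel merger]
  hebonwag → hebunwag   [pre-nasal raising]
  hebunwag (rule 5 does not apply)
  giving Nevase hebunwag.
If borrowed from Ripanen 'sibonwag' after the early changes, it would undergo only the recent ones:
  rule 4 (pre-nasal raising): sibonwag → sibunwag
  rule 5 (unconditioned shift): no change (sibunwag)
  ⇒ as a loan: sibunwag
Nevase 'sibunwag' matches the loan outcome 'sibunwag', not the inherited 'hebunwag' — it skipped the early Nevase changes, so it was borrowed from Ripanen.

borrowed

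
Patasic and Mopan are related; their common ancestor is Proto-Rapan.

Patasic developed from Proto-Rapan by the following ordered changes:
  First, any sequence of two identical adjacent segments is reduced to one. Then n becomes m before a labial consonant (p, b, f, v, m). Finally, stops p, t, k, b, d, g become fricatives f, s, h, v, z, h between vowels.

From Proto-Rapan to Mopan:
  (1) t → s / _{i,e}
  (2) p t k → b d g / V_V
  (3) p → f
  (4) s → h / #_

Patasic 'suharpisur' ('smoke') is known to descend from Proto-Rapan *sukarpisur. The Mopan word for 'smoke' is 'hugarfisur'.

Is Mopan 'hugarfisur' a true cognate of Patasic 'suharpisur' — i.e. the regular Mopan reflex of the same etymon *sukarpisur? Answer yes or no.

yes

Derive the expected Mopan reflex of *sukarpisur:
Mopan: start from *sukarpisur.
  rule 1: no change — sukarpisur
  rule 2 (intervocalic voicing): sukarpisur → sugarpisur
  rule 3 (unconditioned shift): sugarpisur → sugarfisur
  rule 4 (debuccalisation): sugarfisur → hugarfisur
  ⇒ Mopan hugarfisur
Mopan 'hugarfisur' matches the regular reflex exactly, so the pair is cognate.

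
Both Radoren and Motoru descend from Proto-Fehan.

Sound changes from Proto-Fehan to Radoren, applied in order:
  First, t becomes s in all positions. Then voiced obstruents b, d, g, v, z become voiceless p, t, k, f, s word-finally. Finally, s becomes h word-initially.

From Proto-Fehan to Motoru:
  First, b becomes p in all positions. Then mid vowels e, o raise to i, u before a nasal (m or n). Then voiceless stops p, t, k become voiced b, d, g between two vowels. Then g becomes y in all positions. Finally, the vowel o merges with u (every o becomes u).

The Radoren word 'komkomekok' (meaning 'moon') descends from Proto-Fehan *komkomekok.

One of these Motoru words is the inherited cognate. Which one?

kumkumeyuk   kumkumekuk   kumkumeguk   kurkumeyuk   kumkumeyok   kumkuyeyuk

Motoru: *komkomekok
  komkomekok (rule 1 does not apply)
  komkomekok → kumkumekok   [pre-nasal raising]
  kumkumekok → kumkumegok   [intervocalic voicing]
  kumkumegok → kumkumeyok   [unconditioned shift]
  kumkumeyok → kumkumeyuk   [vowel merger]
  giving Motoru kumkumeyuk.
The other candidates each miss or misapply at least one Motoru change.

kumkumeyuk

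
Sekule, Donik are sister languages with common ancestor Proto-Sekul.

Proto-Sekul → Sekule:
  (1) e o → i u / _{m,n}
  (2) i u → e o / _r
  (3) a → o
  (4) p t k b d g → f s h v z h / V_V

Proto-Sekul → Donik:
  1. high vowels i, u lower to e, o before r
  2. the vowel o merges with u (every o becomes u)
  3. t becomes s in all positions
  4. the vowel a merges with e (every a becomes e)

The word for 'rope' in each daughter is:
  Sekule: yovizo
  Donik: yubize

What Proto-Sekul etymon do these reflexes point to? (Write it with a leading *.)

Position 2: Sekule has o, Donik has u. Taking the neighbouring segments as reconstructed: Sekule o could go back to *a or *o; Donik u could go back to *o or *u — the one source consistent with every daughter is *o.
Position 3: Sekule has v, Donik has b. Donik preserves b here (none of its changes turn any other segment into b), so the proto-segment is *b.
Position 6: Sekule has o, Donik has e. Taking the neighbouring segments as reconstructed: Sekule o could go back to *a or *o; Donik e could go back to *a or *e — the one source consistent with every daughter is *a.
Verify the candidate proto-form against each daughter:
Sekule: *yobiza > yobizo > yovizo  (by vowel merger, intervocalic lenition)
Donik: start from *yobiza.
  rule 1: no change — yobiza
  rule 2 (vowel merger): yobiza → yubiza
  rule 3: no change — yubiza
  rule 4 (vowel merger): yubiza → yubize
  ⇒ Donik yubize
*yobiza is the unique common source.

*yobiza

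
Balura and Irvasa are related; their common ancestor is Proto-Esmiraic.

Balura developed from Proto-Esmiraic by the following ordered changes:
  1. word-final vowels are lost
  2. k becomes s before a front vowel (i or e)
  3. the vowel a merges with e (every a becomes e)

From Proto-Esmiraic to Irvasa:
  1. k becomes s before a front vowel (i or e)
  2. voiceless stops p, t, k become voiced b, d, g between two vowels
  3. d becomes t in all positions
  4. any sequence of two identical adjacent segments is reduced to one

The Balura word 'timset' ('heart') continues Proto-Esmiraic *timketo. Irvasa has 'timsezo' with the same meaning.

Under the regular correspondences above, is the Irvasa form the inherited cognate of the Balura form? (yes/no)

Derive the expected Irvasa reflex of *timketo:
Irvasa: *timketo > timseto > timsedo > timseto  (by palatalisation, intervocalic voicing, unconditioned shift)
The regular Irvasa reflex would be 'timseto', but the attested form is 'timsezo'. The correspondence is irregular, so they are not cognates (the Irvasa form has a different source).

no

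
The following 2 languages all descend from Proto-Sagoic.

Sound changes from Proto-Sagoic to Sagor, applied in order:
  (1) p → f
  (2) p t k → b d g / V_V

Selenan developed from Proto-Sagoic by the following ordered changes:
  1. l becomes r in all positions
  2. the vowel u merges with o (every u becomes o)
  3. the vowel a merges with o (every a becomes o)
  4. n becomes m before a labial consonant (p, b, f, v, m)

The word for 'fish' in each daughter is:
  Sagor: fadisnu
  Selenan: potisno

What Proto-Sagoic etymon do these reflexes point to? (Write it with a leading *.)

Position 7: Sagor has u, Selenan has o. Sagor preserves u here (none of its changes turn any other segment into u), so the proto-segment is *u.
Position 2: Sagor has a, Selenan has o. Sagor preserves a here (none of its changes turn any other segment into a), so the proto-segment is *a.
This points to *patisnu. Verify forward in each daughter:
Sagor: start from *patisnu.
  rule 1 (unconditioned shift): patisnu → fatisnu
  rule 2 (intervocalic voicing): fatisnu → fadisnu
  ⇒ Sagor fadisnu
Selenan: *patisnu > patisno > potisno  (by vowel merger, vowel merger)
*patisnu is the unique common source.

*patisnu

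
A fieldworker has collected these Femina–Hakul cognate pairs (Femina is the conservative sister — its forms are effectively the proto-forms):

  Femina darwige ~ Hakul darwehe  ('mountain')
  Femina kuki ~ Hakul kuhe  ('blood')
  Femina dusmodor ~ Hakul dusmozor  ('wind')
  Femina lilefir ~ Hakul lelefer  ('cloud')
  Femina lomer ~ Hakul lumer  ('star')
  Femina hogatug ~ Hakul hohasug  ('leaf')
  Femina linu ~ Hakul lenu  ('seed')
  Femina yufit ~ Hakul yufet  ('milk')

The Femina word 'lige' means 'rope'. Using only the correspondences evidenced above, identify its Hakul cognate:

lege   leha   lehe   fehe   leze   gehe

lehe

darwige ~ darwehe, lilefir ~ lelefer — Femina i corresponds to Hakul e after a consonant, before a consonant other than r, m, n, p, b, f, v.
darwige ~ darwehe — Femina g corresponds to Hakul h between vowels (before a front vowel).
Applying these to Femina 'lige':
  lige → lege   (i→e after a consonant, before a consonant other than r, m, n, p, b, f, v)
  lege → lehe   (g→h between vowels (before a front vowel))
So the Hakul cognate is 'lehe'.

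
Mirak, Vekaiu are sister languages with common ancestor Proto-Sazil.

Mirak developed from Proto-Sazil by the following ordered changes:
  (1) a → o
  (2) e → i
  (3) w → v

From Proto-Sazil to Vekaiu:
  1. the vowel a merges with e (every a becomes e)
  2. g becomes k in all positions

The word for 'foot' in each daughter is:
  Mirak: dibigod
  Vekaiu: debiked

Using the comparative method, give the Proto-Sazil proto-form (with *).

Position 6: Mirak has o, Vekaiu has e. Taking the neighbouring segments as reconstructed: Mirak o could go back to *a or *o; Vekaiu e could go back to *a or *e — the one source consistent with every daughter is *a.
Position 2: Mirak has i, Vekaiu has e. Taking the neighbouring segments as reconstructed: Mirak i could go back to *e or *i; Vekaiu e could go back to *a or *e — the one source consistent with every daughter is *e.
Position 5: Mirak has g, Vekaiu has k. Mirak preserves g here (none of its changes turn any other segment into g), so the proto-segment is *g.
This points to *debigad. Verify forward in each daughter:
Mirak: *debigad > debigod > dibigod  (by vowel merger, vowel merger)
Vekaiu: start from *debigad.
  rule 1 (vowel merger): debigad → debiged
  rule 2 (unconditioned shift): debiged → debiked
  ⇒ Vekaiu debiked
*debigad is the unique common source.

*debigad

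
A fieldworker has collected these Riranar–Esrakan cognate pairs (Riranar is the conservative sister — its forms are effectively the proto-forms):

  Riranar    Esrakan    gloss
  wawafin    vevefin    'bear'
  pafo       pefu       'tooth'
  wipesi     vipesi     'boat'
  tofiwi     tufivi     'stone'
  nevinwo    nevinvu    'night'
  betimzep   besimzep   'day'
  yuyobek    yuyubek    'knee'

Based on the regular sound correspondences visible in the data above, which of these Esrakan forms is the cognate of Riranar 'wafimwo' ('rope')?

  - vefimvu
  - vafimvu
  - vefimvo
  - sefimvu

vefimvu

wawafin ~ vevefin — Riranar w corresponds to Esrakan v word-initially before a back vowel.
wawafin ~ vevefin, pafo ~ pefu — Riranar a corresponds to Esrakan e after a consonant, before a labial obstruent.
nevinwo ~ nevinvu — Riranar w corresponds to Esrakan v after a consonant, before a back vowel.
pafo ~ pefu, nevinwo ~ nevinvu — Riranar o corresponds to Esrakan u word-finally.
Applying these to Riranar 'wafimwo':
  wafimwo → vafimwo   (w→v word-initially before a back vowel)
  vafimwo → vefimwo   (a→e after a consonant, before a labial obstruent)
  vefimwo → vefimvo   (w→v after a consonant, before a back vowel)
  vefimvo → vefimvu   (o→u word-finally)
So the Esrakan cognate is 'vefimvu'.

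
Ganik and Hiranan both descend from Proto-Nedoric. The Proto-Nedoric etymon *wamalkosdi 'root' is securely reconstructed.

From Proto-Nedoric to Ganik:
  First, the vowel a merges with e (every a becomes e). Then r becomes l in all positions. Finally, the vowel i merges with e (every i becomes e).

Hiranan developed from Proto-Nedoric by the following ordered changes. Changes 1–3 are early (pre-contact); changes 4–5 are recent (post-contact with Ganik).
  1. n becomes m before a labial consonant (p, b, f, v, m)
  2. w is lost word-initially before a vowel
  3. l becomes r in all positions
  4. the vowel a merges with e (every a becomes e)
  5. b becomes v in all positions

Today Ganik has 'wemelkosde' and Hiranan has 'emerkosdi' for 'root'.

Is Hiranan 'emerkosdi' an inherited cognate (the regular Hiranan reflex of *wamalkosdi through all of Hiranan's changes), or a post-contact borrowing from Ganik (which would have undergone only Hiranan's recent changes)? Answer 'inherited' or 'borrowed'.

inherited

If inherited, *wamalkosdi would pass through all of Hiranan's changes:
Hiranan: *wamalkosdi > amalkosdi > amarkosdi > emerkosdi  (by glide loss, unconditioned shift, vowel merger)
If borrowed from Ganik 'wemelkosde' after the early changes, it would undergo only the recent ones:
  rule 4 (vowel merger): no change (wemelkosde)
  rule 5 (unconditioned shift): no change (wemelkosde)
  ⇒ as a loan: wemelkosde
Hiranan 'emerkosdi' matches the inherited outcome exactly, so it is an inherited cognate, not a loan.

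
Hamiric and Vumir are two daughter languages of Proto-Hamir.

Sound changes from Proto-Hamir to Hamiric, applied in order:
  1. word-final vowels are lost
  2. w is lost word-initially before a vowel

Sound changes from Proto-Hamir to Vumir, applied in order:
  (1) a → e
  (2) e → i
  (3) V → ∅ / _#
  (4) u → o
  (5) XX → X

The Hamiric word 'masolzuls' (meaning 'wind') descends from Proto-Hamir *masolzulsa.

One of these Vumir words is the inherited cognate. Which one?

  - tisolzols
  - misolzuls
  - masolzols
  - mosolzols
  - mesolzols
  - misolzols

Vumir: *masolzulsa > mesolzulse > misolzulsi > misolzuls > misolzols  (by vowel merger, vowel merger, apocope, vowel merger)

misolzols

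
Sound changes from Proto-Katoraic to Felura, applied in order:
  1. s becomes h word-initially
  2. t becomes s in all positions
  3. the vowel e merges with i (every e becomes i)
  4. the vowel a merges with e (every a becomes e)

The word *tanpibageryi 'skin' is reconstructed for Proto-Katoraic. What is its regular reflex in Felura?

Felura: start from *tanpibageryi.
  rule 1: no change — tanpibageryi
  rule 2 (unconditioned shift): tanpibageryi → sanpibageryi
  rule 3 (vowel merger): sanpibageryi → sanpibagiryi
  rule 4 (vowel merger): sanpibagiryi → senpibegiryi
  ⇒ Felura senpibegiryi

senpibegiryi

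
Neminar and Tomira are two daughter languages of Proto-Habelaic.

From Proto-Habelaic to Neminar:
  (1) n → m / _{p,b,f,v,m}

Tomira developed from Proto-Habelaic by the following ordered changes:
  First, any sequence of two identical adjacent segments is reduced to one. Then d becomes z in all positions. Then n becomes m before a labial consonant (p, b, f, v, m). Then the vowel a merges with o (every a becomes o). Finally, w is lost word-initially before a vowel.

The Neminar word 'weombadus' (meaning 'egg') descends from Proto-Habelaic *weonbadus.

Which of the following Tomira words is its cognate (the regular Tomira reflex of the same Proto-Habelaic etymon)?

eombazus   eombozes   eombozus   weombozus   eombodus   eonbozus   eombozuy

Tomira: *weonbadus
  weonbadus (rule 1 does not apply)
  weonbadus → weonbazus   [unconditioned shift]
  weonbazus → weombazus   [nasal place assimilation]
  weombazus → weombozus   [vowel merger]
  weombozus → eombozus   [glide loss]
  giving Tomira eombozus.
Only 'eombozus' matches the regular Tomira development of *weonbadus.

eombozus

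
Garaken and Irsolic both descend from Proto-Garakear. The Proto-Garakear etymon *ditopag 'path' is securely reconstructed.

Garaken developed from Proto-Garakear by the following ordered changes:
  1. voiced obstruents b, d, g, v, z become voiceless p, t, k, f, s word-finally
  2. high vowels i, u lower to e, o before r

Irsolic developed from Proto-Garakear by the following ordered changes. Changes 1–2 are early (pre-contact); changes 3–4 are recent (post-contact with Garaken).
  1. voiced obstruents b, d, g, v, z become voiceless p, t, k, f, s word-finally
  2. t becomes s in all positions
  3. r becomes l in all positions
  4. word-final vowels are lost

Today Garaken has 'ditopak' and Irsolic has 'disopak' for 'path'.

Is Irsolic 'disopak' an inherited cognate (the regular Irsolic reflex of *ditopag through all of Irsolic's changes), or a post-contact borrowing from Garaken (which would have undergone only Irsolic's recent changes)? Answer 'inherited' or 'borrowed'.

If inherited, *ditopag would pass through all of Irsolic's changes:
Irsolic: *ditopag > ditopak > disopak  (by final devoicing, unconditioned shift)
If borrowed from Garaken 'ditopak' after the early changes, it would undergo only the recent ones:
  rule 3 (unconditioned shift): no change (ditopak)
  rule 4 (apocope): no change (ditopak)
  ⇒ as a loan: ditopak
Irsolic 'disopak' matches the inherited outcome exactly, so it is an inherited cognate, not a loan.

inherited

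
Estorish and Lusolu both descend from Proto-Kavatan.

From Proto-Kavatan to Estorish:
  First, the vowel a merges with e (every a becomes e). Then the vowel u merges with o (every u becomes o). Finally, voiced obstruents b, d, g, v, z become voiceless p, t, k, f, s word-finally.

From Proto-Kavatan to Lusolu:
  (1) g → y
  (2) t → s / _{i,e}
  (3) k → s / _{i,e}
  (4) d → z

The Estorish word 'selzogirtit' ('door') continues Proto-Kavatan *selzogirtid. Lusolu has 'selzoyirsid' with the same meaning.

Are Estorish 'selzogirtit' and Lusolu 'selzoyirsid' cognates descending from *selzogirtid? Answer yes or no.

no

Derive the expected Lusolu reflex of *selzogirtid:
Lusolu: *selzogirtid > selzoyirtid > selzoyirsid > selzoyirsiz  (by unconditioned shift, palatalisation, unconditioned shift)
The regular Lusolu reflex would be 'selzoyirsiz', but the attested form is 'selzoyirsid'. The correspondence is irregular, so they are not cognates (the Lusolu form has a different source).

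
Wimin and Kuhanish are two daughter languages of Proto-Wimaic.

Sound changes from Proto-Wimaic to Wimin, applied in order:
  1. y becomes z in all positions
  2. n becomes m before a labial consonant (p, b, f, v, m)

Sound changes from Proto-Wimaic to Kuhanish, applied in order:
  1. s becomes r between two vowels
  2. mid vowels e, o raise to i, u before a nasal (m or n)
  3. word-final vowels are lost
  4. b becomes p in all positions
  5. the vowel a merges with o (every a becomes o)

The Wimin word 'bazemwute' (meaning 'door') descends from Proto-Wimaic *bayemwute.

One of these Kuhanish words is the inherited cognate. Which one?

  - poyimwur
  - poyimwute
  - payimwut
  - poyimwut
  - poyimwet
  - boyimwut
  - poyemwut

Kuhanish: *bayemwute > bayimwute > bayimwut > payimwut > poyimwut  (by pre-nasal raising, apocope, unconditioned shift, vowel merger)
Only 'poyimwut' matches the regular Kuhanish development of *bayemwute.

poyimwut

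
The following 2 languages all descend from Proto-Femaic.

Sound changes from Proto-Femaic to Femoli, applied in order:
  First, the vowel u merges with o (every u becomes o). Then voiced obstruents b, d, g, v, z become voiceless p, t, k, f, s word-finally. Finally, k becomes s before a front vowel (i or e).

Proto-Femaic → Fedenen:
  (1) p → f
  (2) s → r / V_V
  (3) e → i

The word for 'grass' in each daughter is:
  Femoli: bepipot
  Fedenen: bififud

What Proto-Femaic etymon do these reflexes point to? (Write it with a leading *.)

Position 2: Femoli has e, Fedenen has i. Femoli preserves e here (none of its changes turn any other segment into e), so the proto-segment is *e.
Position 5: Femoli has p, Fedenen has f. Taking the neighbouring segments as reconstructed: Femoli p can only go back to *p; Fedenen f could go back to *p or *f — the one source consistent with every daughter is *p.
Position 3: Femoli has p, Fedenen has f. Taking the neighbouring segments as reconstructed: Femoli p can only go back to *p; Fedenen f could go back to *p or *f — the one source consistent with every daughter is *p.
Verify the candidate proto-form against each daughter:
Femoli: *bepipud
  bepipud → bepipod   [vowel merger]
  bepipod → bepipot   [final devoicing]
  bepipot (rule 3 does not apply)
  giving Femoli bepipot.
Fedenen: start from *bepipud.
  rule 1 (unconditioned shift): bepipud → befifud
  rule 2: no change — befifud
  rule 3 (vowel merger): befifud → bififud
  ⇒ Fedenen bififud
No other proto-form is consistent with every reflex, so the reconstruction is *bepipud.

*bepipud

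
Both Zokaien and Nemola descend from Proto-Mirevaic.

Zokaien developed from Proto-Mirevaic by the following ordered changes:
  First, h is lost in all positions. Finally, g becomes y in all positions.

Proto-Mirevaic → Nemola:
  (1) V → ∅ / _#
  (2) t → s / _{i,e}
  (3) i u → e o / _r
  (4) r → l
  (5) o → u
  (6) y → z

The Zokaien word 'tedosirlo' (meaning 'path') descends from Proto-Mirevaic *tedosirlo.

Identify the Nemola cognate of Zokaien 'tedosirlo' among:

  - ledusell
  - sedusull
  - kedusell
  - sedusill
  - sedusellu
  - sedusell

sedusell

Nemola: *tedosirlo > tedosirl > sedosirl > sedoserl > sedosell > sedusell  (by apocope, palatalisation, pre-rhotic lowering, unconditioned shift, vowel merger)
Among the options, 'sedusell' alone shows every Nemola change applied in order.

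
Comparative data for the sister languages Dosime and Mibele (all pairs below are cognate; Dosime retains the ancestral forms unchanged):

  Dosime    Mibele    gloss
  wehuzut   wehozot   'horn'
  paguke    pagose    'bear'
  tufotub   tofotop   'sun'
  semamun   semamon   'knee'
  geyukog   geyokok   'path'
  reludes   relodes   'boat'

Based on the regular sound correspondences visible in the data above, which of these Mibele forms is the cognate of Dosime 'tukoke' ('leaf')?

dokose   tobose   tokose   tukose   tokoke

wehuzut ~ wehozot, paguke ~ pagose — Dosime u corresponds to Mibele o after a consonant, before a consonant other than r, m, n, p, b, f, v.
paguke ~ pagose — Dosime k corresponds to Mibele s between vowels (before a front vowel).
Applying these to Dosime 'tukoke':
  tukoke → tokoke   (u→o after a consonant, before a consonant other than r, m, n, p, b, f, v)
  tokoke → tokose   (k→s between vowels (before a front vowel))
So the Mibele cognate is 'tokose'.

tokose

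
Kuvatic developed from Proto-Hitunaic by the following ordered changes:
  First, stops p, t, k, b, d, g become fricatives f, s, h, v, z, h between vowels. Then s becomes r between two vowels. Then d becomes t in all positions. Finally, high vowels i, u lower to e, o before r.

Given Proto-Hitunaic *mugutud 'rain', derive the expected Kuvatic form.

Kuvatic: *mugutud
  mugutud → muhusud   [intervocalic lenition]
  muhusud → muhurud   [rhotacism]
  muhurud → muhurut   [unconditioned shift]
  muhurut → muhorut   [pre-rhotic lowering]
  giving Kuvatic muhorut.

muhorut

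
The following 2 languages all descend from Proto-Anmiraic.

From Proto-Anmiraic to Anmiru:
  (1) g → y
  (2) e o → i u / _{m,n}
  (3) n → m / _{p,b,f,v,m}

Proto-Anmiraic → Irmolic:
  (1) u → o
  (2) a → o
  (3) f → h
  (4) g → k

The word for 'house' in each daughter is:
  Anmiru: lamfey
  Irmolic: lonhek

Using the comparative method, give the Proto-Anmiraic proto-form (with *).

*lanfeg

Position 2: Anmiru has a, Irmolic has o. Anmiru preserves a here (none of its changes turn any other segment into a), so the proto-segment is *a.
Position 3: Anmiru has m, Irmolic has n. Irmolic preserves n here (none of its changes turn any other segment into n), so the proto-segment is *n.
This points to *lanfeg. Verify forward in each daughter:
Anmiru: start from *lanfeg.
  rule 1 (unconditioned shift): lanfeg → lanfey
  rule 2: no change — lanfey
  rule 3 (nasal place assimilation): lanfey → lamfey
  ⇒ Anmiru lamfey
Irmolic: *lanfeg
  lanfeg (rule 1 does not apply)
  lanfeg → lonfeg   [vowel merger]
  lonfeg → lonheg   [unconditioned shift]
  lonheg → lonhek   [unconditioned shift]
  giving Irmolic lonhek.
No other proto-form is consistent with every reflex, so the reconstruction is *lanfeg.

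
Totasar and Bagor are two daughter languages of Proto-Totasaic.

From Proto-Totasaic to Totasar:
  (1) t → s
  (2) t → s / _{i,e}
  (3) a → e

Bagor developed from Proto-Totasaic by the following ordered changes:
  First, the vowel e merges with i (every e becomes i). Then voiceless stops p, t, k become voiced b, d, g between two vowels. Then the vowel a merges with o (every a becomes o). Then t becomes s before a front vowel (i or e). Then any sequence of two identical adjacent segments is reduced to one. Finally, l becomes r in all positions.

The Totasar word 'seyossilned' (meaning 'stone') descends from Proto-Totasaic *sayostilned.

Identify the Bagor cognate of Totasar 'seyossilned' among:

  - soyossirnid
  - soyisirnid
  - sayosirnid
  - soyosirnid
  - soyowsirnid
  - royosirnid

Bagor: *sayostilned
  sayostilned → sayostilnid   [vowel merger]
  sayostilnid (rule 2 does not apply)
  sayostilnid → soyostilnid   [vowel merger]
  soyostilnid → soyossilnid   [palatalisation]
  soyossilnid → soyosilnid   [degemination]
  soyosilnid → soyosirnid   [unconditioned shift]
  giving Bagor soyosirnid.
The other candidates each miss or misapply at least one Bagor change.

soyosirnid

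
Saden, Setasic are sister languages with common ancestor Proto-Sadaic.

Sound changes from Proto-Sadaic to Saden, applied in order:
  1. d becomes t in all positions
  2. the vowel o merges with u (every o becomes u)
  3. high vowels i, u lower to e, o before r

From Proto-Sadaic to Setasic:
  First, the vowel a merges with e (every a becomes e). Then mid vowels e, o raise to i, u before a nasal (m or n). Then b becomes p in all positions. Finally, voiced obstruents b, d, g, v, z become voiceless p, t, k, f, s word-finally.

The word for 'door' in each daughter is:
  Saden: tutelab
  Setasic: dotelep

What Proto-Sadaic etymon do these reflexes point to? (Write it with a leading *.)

Position 6: Saden has a, Setasic has e. Saden preserves a here (none of its changes turn any other segment into a), so the proto-segment is *a.
Position 7: Saden has b, Setasic has p. Saden preserves b here (none of its changes turn any other segment into b), so the proto-segment is *b.
Continuing position by position gives *dotelab; check it forward:
Saden: *dotelab > totelab > tutelab  (by unconditioned shift, vowel merger)
Setasic: *dotelab
  dotelab → doteleb   [vowel merger]
  doteleb (rule 2 does not apply)
  doteleb → dotelep   [unconditioned shift]
  dotelep (rule 4 does not apply)
  giving Setasic dotelep.
Only *dotelab yields all of Saden tutelab, Setasic dotelep.

*dotelab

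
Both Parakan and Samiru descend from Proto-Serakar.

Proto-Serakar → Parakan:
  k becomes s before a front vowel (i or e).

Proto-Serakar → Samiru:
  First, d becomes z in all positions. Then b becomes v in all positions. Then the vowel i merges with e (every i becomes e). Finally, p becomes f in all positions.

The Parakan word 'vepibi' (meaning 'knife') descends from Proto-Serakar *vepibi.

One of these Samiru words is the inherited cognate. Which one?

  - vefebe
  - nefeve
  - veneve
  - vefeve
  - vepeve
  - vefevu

vefeve

Samiru: *vepibi
  vepibi (rule 1 does not apply)
  vepibi → vepivi   [unconditioned shift]
  vepivi → vepeve   [vowel merger]
  vepeve → vefeve   [unconditioned shift]
  giving Samiru vefeve.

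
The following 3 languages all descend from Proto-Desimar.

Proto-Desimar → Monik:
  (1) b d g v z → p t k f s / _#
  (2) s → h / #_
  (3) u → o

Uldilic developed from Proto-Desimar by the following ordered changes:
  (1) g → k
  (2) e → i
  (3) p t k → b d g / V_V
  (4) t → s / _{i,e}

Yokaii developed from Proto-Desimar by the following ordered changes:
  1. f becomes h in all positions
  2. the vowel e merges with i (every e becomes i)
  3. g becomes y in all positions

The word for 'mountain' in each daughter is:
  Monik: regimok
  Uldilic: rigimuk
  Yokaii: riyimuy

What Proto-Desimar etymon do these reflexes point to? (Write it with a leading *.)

*regimug

Position 2: Monik has e, Uldilic has i, Yokaii has i. Monik preserves e here (none of its changes turn any other segment into e), so the proto-segment is *e.
Position 6: Monik has o, Uldilic has u, Yokaii has u. Uldilic preserves u here (none of its changes turn any other segment into u), so the proto-segment is *u.
Position 3: Monik has g, Uldilic has g, Yokaii has y. Monik preserves g here (none of its changes turn any other segment into g), so the proto-segment is *g.
This points to *regimug. Verify forward in each daughter:
Monik: start from *regimug.
  rule 1 (final devoicing): regimug → regimuk
  rule 2: no change — regimuk
  rule 3 (vowel merger): regimuk → regimok
  ⇒ Monik regimok
Uldilic: start from *regimug.
  rule 1 (unconditioned shift): regimug → rekimuk
  rule 2 (vowel merger): rekimuk → rikimuk
  rule 3 (intervocalic voicing): rikimuk → rigimuk
  rule 4: no change — rigimuk
  ⇒ Uldilic rigimuk
Yokaii: *regimug > rigimug > riyimuy  (by vowel merger, unconditioned shift)
Only *regimug yields all of Monik regimok, Uldilic rigimuk, Yokaii riyimuy.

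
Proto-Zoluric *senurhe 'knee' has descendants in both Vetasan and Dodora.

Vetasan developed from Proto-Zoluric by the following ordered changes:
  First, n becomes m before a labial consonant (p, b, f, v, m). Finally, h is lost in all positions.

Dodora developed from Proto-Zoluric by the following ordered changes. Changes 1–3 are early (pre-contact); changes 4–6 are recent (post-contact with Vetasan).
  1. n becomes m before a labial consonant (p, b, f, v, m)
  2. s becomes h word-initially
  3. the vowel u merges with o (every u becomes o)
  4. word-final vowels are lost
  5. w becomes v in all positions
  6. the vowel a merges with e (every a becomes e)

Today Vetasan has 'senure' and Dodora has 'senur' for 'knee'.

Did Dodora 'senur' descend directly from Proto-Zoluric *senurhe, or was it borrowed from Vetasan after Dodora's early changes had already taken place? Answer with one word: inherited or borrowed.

If inherited, *senurhe would pass through all of Dodora's changes:
Dodora: *senurhe
  senurhe (rule 1 does not apply)
  senurhe → henurhe   [debuccalisation]
  henurhe → henorhe   [vowel merger]
  henorhe → henorh   [apocope]
  henorh (rule 5 does not apply)
  henorh (rule 6 does not apply)
  giving Dodora henorh.
If borrowed from Vetasan 'senure' after the early changes, it would undergo only the recent ones:
  rule 4 (apocope): senure → senur
  rule 5 (unconditioned shift): no change (senur)
  rule 6 (vowel merger): no change (senur)
  ⇒ as a loan: senur
Dodora 'senur' matches the loan outcome 'senur', not the inherited 'henorh' — it skipped the early Dodora changes, so it was borrowed from Vetasan.

borrowed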